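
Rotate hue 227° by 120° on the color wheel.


New hue = (H + rotation) mod 360
New hue = (227 + 120) mod 360
= 347 mod 360
= 347°


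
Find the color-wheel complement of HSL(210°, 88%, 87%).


Complement = opposite side of color wheel = hue + 180°
H' = (210 + 180) mod 360 = 30°
S and L unchanged.
= HSL(30°, 88%, 87%)


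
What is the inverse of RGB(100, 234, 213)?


Invert: (255-R, 255-G, 255-B)
R: 255-100 = 155
G: 255-234 = 21
B: 255-213 = 42
= RGB(155, 21, 42)


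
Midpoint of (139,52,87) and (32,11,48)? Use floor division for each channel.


Midpoint: each channel = ⌊(C₁+C₂)/2⌋
R: ⌊(139+32)/2⌋ = 85
G: ⌊(52+11)/2⌋ = 31
B: ⌊(87+48)/2⌋ = 67
= RGB(85, 31, 67)


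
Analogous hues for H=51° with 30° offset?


Base hue: 51°
Left analog: (51 - 30) mod 360 = 21°
Right analog: (51 + 30) mod 360 = 81°
Analogous hues = 21° and 81°


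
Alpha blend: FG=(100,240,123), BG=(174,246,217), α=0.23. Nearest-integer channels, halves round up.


C = α×F + (1-α)×B, with 1-α = 0.77
R: 0.23×100 + 0.77×174 = 23.00 + 133.98 = 156.98 → 157
G: 0.23×240 + 0.77×246 = 55.20 + 189.42 = 244.62 → 245
B: 0.23×123 + 0.77×217 = 28.29 + 167.09 = 195.38 → 195
= RGB(157, 245, 195)


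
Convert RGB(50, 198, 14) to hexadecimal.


R = 50 → 32 (hex)
G = 198 → C6 (hex)
B = 14 → 0E (hex)
Hex = #32C60E


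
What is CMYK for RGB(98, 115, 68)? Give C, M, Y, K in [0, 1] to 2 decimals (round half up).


R'=98/255≈0.3843, G'=115/255≈0.4510, B'=68/255≈0.2667
K = 1 - max(R',G',B') = 1 - 115/255 = 140/255 = 0.54901… → 0.55
(1-R'-K)/(1-K) simplifies to (max-R)/max with max = 115:
C = (115-98)/115 = 17/115 = 0.14782… → 0.15
M = (115-115)/115 = 0/115 = 0 → 0.00
Y = (115-68)/115 = 47/115 = 0.40869… → 0.41
= CMYK(0.15, 0.00, 0.41, 0.55)


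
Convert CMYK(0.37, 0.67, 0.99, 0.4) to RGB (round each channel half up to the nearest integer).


R = 255 × (1-C) × (1-K) = 255 × 0.63 × 0.60 = 96.39 → 96
G = 255 × (1-M) × (1-K) = 255 × 0.33 × 0.60 = 50.49 → 50
B = 255 × (1-Y) × (1-K) = 255 × 0.01 × 0.60 = 1.53 → 2
= RGB(96, 50, 2)


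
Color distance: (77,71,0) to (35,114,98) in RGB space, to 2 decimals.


d = √[(R₁-R₂)² + (G₁-G₂)² + (B₁-B₂)²]
d = √[(77-35)² + (71-114)² + (0-98)²]
d = √[1764 + 1849 + 9604]
d = √13217
d ≈ 114.97


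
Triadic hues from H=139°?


Triadic: equally spaced at 120° intervals
H1 = 139°
H2 = (139 + 120) mod 360 = 259°
H3 = (139 + 240) mod 360 = 19°
Triadic = 139°, 259°, 19°


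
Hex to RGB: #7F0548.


7F → 127 (R)
05 → 5 (G)
48 → 72 (B)
= RGB(127, 5, 72)


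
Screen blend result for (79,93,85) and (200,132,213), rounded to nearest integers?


Screen: C = 255 - (255-A)×(255-B)/255, rounded to nearest integer
R: 255 - (255-79)×(255-200)/255 = 255 - 9680/255 ≈ 255 - 37.961 = 217.039 → 217
G: 255 - (255-93)×(255-132)/255 = 255 - 19926/255 ≈ 255 - 78.141 = 176.859 → 177
B: 255 - (255-85)×(255-213)/255 = 255 - 7140/255 ≈ 255 - 28.000 = 227.000 → 227
= RGB(217, 177, 227)


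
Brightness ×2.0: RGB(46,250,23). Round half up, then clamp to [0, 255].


Multiply each channel by 2.0, round half up, clamp to [0, 255]
R: 46×2.0 = 92
G: 250×2.0 = 500 → clamp → 255
B: 23×2.0 = 46
= RGB(92, 255, 46)


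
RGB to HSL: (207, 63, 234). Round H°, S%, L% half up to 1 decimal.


Normalize: R'=207/255≈0.8118, G'=63/255≈0.2471, B'=234/255≈0.9176
Max=234/255, Min=63/255, Δ=Max-Min=171/255
L = (Max+Min)/2 = (234+63)/510 = 297/510 = 0.58235… → L = 58.2%
L > 0.5 → S = Δ/(2-Max-Min) = 171/(510-234-63) = 171/213 = 0.80281… → S = 80.3%
(the 1/255 factors cancel in S and H, so raw channel differences can be used)
Max is B' → H = 60 × ((R-G)/Δ + 4) = 60 × ((207-63)/171 + 4)
  144/171 + 4 = 0.8421… + 4 = 4.8421…
  H = 60 × 4.8421… = 290.526…° → H = 290.5°
= HSL(290.5°, 80.3%, 58.2%)


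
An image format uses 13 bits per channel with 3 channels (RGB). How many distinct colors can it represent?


Total bits = 13 bits/channel × 3 channels = 39 bits
Distinct colors = 2^39
= 549,755,813,888 colors


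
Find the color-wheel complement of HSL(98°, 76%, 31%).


Complement = opposite side of color wheel = hue + 180°
H' = (98 + 180) mod 360 = 278°
S and L unchanged.
= HSL(278°, 76%, 31%)


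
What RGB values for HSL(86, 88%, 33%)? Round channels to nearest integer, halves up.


H=86°, S=0.88, L=0.33
C = (1-|2L-1|)×S = (1-|-0.34|)×0.88 = 0.5808
H' = H/60 = 86/60 ≈ 1.4333; X = C×(1-|H' mod 2 - 1|) = 0.32912
m = L - C/2 = 0.33 - 0.2904 = 0.0396
Sector ⌊H'⌋ = 1 → (R',G',B') = (0.32912, 0.5808, 0.0)
RGB = ((R'+m)×255, (G'+m)×255, (B'+m)×255) = (94.0236, 158.202, 10.098)
Round half up → RGB(94, 158, 10)


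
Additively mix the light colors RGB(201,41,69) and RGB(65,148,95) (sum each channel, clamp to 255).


Additive: each channel = min(255, C₁+C₂)
R: 201+65 = 266 → 255
G: 41+148 = 189 → 189
B: 69+95 = 164 → 164
= RGB(255, 189, 164)


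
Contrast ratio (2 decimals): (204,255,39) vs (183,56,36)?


Linearize each sRGB channel c=v/255: c/12.92 if c ≤ 0.04045 else ((c+0.055)/1.055)^2.4
L = 0.2126×R_lin + 0.7152×G_lin + 0.0722×B_lin
Color 1 (204,255,39):
  R=204: 204/255≈0.8000 > 0.04045 → ((0.8000+0.055)/1.055)^2.4 ≈ 0.60383
  G=255: 255/255≈1.0000 > 0.04045 → ((1.0000+0.055)/1.055)^2.4 ≈ 1.00000
  B=39: 39/255≈0.1529 > 0.04045 → ((0.1529+0.055)/1.055)^2.4 ≈ 0.02029
  L1 = 0.2126×0.60383 + 0.7152×1.00000 + 0.0722×0.02029 ≈ 0.84504
Color 2 (183,56,36):
  R=183: 183/255≈0.7176 > 0.04045 → ((0.7176+0.055)/1.055)^2.4 ≈ 0.47353
  G=56: 56/255≈0.2196 > 0.04045 → ((0.2196+0.055)/1.055)^2.4 ≈ 0.03955
  B=36: 36/255≈0.1412 > 0.04045 → ((0.1412+0.055)/1.055)^2.4 ≈ 0.01764
  L2 = 0.2126×0.47353 + 0.7152×0.03955 + 0.0722×0.01764 ≈ 0.13023
Lighter = 0.84504, Darker = 0.13023
Ratio = (L_lighter + 0.05) / (L_darker + 0.05)
Ratio = (0.84504 + 0.05) / (0.13023 + 0.05) = 0.89504 / 0.18023 ≈ 4.9661
Ratio ≈ 4.97:1


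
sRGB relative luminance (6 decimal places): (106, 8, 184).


Linearize each channel (sRGB transfer function): c = v/255; c_lin = c/12.92 if c ≤ 0.04045, else ((c+0.055)/1.055)^2.4
  R: 106/255 ≈ 0.415686 > 0.04045 → ((0.415686+0.055)/1.055)^2.4 ≈ 0.144128
  G: 8/255 ≈ 0.031373 ≤ 0.04045 → 0.031373/12.92 ≈ 0.002428
  B: 184/255 ≈ 0.721569 > 0.04045 → ((0.721569+0.055)/1.055)^2.4 ≈ 0.479320
R_lin = 0.144128, G_lin = 0.002428, B_lin = 0.479320
L = 0.2126×R + 0.7152×G + 0.0722×B
L = 0.2126×0.144128 + 0.7152×0.002428 + 0.0722×0.479320
L ≈ 0.066985


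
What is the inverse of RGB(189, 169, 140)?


Invert: (255-R, 255-G, 255-B)
R: 255-189 = 66
G: 255-169 = 86
B: 255-140 = 115
= RGB(66, 86, 115)


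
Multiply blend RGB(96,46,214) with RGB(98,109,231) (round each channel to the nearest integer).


Multiply: C = A×B/255, rounded to nearest integer
R: 96×98/255 = 9408/255 ≈ 36.894 → 37
G: 46×109/255 = 5014/255 ≈ 19.663 → 20
B: 214×231/255 = 49434/255 ≈ 193.859 → 194
= RGB(37, 20, 194)


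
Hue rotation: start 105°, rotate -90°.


New hue = (H + rotation) mod 360
New hue = (105 -90) mod 360
= 15 mod 360
= 15°


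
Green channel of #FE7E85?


Color: #FE7E85
R = FE = 254
G = 7E = 126
B = 85 = 133
Green = 126


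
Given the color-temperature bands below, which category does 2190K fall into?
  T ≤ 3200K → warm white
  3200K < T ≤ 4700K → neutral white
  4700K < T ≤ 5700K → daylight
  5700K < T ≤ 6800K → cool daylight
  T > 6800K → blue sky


Temperature: 2190K
2190K ≤ 3200K → warm white
Classification: warm white


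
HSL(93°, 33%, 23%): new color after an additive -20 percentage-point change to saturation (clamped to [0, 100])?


Original S = 33%
Adjustment = -20 percentage points
New S = 33 + (-20) = 13
Clamp to [0, 100] → 13
= HSL(93°, 13%, 23%)


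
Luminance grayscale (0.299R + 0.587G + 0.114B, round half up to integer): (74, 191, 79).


Gray = 0.299×R + 0.587×G + 0.114×B
Gray = 0.299×74 + 0.587×191 + 0.114×79
Gray = 22.126 + 112.117 + 9.006
Gray = 143.249 → round half up → 143
Gray = 143


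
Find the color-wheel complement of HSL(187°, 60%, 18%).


Complement = opposite side of color wheel = hue + 180°
H' = (187 + 180) mod 360 = 7°
S and L unchanged.
= HSL(7°, 60%, 18%)


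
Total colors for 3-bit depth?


Colors = 2^bits = 2^3
= 8 colors


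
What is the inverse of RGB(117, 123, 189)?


Invert: (255-R, 255-G, 255-B)
R: 255-117 = 138
G: 255-123 = 132
B: 255-189 = 66
= RGB(138, 132, 66)


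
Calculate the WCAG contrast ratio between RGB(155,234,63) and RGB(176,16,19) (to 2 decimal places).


Linearize each sRGB channel c=v/255: c/12.92 if c ≤ 0.04045 else ((c+0.055)/1.055)^2.4
L = 0.2126×R_lin + 0.7152×G_lin + 0.0722×B_lin
Color 1 (155,234,63):
  R=155: 155/255≈0.6078 > 0.04045 → ((0.6078+0.055)/1.055)^2.4 ≈ 0.32778
  G=234: 234/255≈0.9176 > 0.04045 → ((0.9176+0.055)/1.055)^2.4 ≈ 0.82279
  B=63: 63/255≈0.2471 > 0.04045 → ((0.2471+0.055)/1.055)^2.4 ≈ 0.04971
  L1 = 0.2126×0.32778 + 0.7152×0.82279 + 0.0722×0.04971 ≈ 0.66173
Color 2 (176,16,19):
  R=176: 176/255≈0.6902 > 0.04045 → ((0.6902+0.055)/1.055)^2.4 ≈ 0.43415
  G=16: 16/255≈0.0627 > 0.04045 → ((0.0627+0.055)/1.055)^2.4 ≈ 0.00518
  B=19: 19/255≈0.0745 > 0.04045 → ((0.0745+0.055)/1.055)^2.4 ≈ 0.00651
  L2 = 0.2126×0.43415 + 0.7152×0.00518 + 0.0722×0.00651 ≈ 0.09648
Lighter = 0.66173, Darker = 0.09648
Ratio = (L_lighter + 0.05) / (L_darker + 0.05)
Ratio = (0.66173 + 0.05) / (0.09648 + 0.05) = 0.71173 / 0.14648 ≈ 4.8590
Ratio ≈ 4.86:1


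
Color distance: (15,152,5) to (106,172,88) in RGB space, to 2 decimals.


d = √[(R₁-R₂)² + (G₁-G₂)² + (B₁-B₂)²]
d = √[(15-106)² + (152-172)² + (5-88)²]
d = √[8281 + 400 + 6889]
d = √15570
d ≈ 124.78


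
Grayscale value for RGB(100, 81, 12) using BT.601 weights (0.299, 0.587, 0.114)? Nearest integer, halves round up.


Gray = 0.299×R + 0.587×G + 0.114×B
Gray = 0.299×100 + 0.587×81 + 0.114×12
Gray = 29.900 + 47.547 + 1.368
Gray = 78.815 → round half up → 79
Gray = 79


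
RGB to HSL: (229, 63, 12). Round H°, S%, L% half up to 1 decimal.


Normalize: R'=229/255≈0.8980, G'=63/255≈0.2471, B'=12/255≈0.0471
Max=229/255, Min=12/255, Δ=Max-Min=217/255
L = (Max+Min)/2 = (229+12)/510 = 241/510 = 0.47254… → L = 47.3%
L ≤ 0.5 → S = Δ/(Max+Min) = 217/(229+12) = 217/241 = 0.90041… → S = 90.0%
(the 1/255 factors cancel in S and H, so raw channel differences can be used)
Max is R' → H = 60 × (((G-B)/Δ) mod 6) = 60 × (((63-12)/217) mod 6)
  51/217 = 0.2350…
  H = 60 × 0.2350… = 14.101…° → H = 14.1°
= HSL(14.1°, 90.0%, 47.3%)


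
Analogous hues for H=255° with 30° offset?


Base hue: 255°
Left analog: (255 - 30) mod 360 = 225°
Right analog: (255 + 30) mod 360 = 285°
Analogous hues = 225° and 285°


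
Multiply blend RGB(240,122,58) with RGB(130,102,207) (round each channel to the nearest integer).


Multiply: C = A×B/255, rounded to nearest integer
R: 240×130/255 = 31200/255 ≈ 122.353 → 122
G: 122×102/255 = 12444/255 ≈ 48.800 → 49
B: 58×207/255 = 12006/255 ≈ 47.082 → 47
= RGB(122, 49, 47)


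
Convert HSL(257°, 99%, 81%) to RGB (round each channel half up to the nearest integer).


H=257°, S=0.99, L=0.81
C = (1-|2L-1|)×S = (1-|0.62|)×0.99 = 0.3762
H' = H/60 = 257/60 ≈ 4.2833; X = C×(1-|H' mod 2 - 1|) = 0.10659
m = L - C/2 = 0.81 - 0.1881 = 0.6219
Sector ⌊H'⌋ = 4 → (R',G',B') = (0.10659, 0.0, 0.3762)
RGB = ((R'+m)×255, (G'+m)×255, (B'+m)×255) = (185.76495, 158.5845, 254.5155)
Round half up → RGB(186, 159, 255)


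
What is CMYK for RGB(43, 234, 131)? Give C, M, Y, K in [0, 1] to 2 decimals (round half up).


R'=43/255≈0.1686, G'=234/255≈0.9176, B'=131/255≈0.5137
K = 1 - max(R',G',B') = 1 - 234/255 = 21/255 = 0.08235… → 0.08
(1-R'-K)/(1-K) simplifies to (max-R)/max with max = 234:
C = (234-43)/234 = 191/234 = 0.81623… → 0.82
M = (234-234)/234 = 0/234 = 0 → 0.00
Y = (234-131)/234 = 103/234 = 0.44017… → 0.44
= CMYK(0.82, 0.00, 0.44, 0.08)


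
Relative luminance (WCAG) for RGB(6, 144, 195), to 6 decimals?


Linearize each channel (sRGB transfer function): c = v/255; c_lin = c/12.92 if c ≤ 0.04045, else ((c+0.055)/1.055)^2.4
  R: 6/255 ≈ 0.023529 ≤ 0.04045 → 0.023529/12.92 ≈ 0.001821
  G: 144/255 ≈ 0.564706 > 0.04045 → ((0.564706+0.055)/1.055)^2.4 ≈ 0.278894
  B: 195/255 ≈ 0.764706 > 0.04045 → ((0.764706+0.055)/1.055)^2.4 ≈ 0.545724
R_lin = 0.001821, G_lin = 0.278894, B_lin = 0.545724
L = 0.2126×R + 0.7152×G + 0.0722×B
L = 0.2126×0.001821 + 0.7152×0.278894 + 0.0722×0.545724
L ≈ 0.239254


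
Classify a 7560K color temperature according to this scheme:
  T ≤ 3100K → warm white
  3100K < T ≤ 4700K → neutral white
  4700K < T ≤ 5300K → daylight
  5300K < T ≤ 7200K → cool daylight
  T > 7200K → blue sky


Temperature: 7560K
7560K > 7200K → blue sky
Classification: blue sky


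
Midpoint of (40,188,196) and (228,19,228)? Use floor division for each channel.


Midpoint: each channel = ⌊(C₁+C₂)/2⌋
R: ⌊(40+228)/2⌋ = 134
G: ⌊(188+19)/2⌋ = 103
B: ⌊(196+228)/2⌋ = 212
= RGB(134, 103, 212)


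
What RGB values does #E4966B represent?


E4 → 228 (R)
96 → 150 (G)
6B → 107 (B)
= RGB(228, 150, 107)


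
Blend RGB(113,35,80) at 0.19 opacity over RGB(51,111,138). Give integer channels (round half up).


C = α×F + (1-α)×B, with 1-α = 0.81
R: 0.19×113 + 0.81×51 = 21.47 + 41.31 = 62.78 → 63
G: 0.19×35 + 0.81×111 = 6.65 + 89.91 = 96.56 → 97
B: 0.19×80 + 0.81×138 = 15.20 + 111.78 = 126.98 → 127
= RGB(63, 97, 127)


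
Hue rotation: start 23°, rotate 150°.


New hue = (H + rotation) mod 360
New hue = (23 + 150) mod 360
= 173 mod 360
= 173°


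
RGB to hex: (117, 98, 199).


R = 117 → 75 (hex)
G = 98 → 62 (hex)
B = 199 → C7 (hex)
Hex = #7562C7


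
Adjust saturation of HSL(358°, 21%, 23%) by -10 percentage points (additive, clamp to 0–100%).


Original S = 21%
Adjustment = -10 percentage points
New S = 21 + (-10) = 11
Clamp to [0, 100] → 11
= HSL(358°, 11%, 23%)


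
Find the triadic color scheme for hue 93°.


Triadic: equally spaced at 120° intervals
H1 = 93°
H2 = (93 + 120) mod 360 = 213°
H3 = (93 + 240) mod 360 = 333°
Triadic = 93°, 213°, 333°


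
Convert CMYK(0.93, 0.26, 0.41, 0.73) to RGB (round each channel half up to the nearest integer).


R = 255 × (1-C) × (1-K) = 255 × 0.07 × 0.27 = 4.8195 → 5
G = 255 × (1-M) × (1-K) = 255 × 0.74 × 0.27 = 50.949 → 51
B = 255 × (1-Y) × (1-K) = 255 × 0.59 × 0.27 = 40.6215 → 41
= RGB(5, 51, 41)


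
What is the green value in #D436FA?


Color: #D436FA
R = D4 = 212
G = 36 = 54
B = FA = 250
Green = 54


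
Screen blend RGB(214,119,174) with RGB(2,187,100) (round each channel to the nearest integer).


Screen: C = 255 - (255-A)×(255-B)/255, rounded to nearest integer
R: 255 - (255-214)×(255-2)/255 = 255 - 10373/255 ≈ 255 - 40.678 = 214.322 → 214
G: 255 - (255-119)×(255-187)/255 = 255 - 9248/255 ≈ 255 - 36.267 = 218.733 → 219
B: 255 - (255-174)×(255-100)/255 = 255 - 12555/255 ≈ 255 - 49.235 = 205.765 → 206
= RGB(214, 219, 206)


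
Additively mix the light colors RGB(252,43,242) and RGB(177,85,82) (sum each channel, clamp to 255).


Additive: each channel = min(255, C₁+C₂)
R: 252+177 = 429 → 255
G: 43+85 = 128 → 128
B: 242+82 = 324 → 255
= RGB(255, 128, 255)


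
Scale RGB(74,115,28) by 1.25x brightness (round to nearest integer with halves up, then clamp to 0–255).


Multiply each channel by 1.25, round half up, clamp to [0, 255]
R: 74×1.25 = 92.5 → round → 93
G: 115×1.25 = 143.75 → round → 144
B: 28×1.25 = 35
= RGB(93, 144, 35)


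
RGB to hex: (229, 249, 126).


R = 229 → E5 (hex)
G = 249 → F9 (hex)
B = 126 → 7E (hex)
Hex = #E5F97E


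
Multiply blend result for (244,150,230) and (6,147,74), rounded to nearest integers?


Multiply: C = A×B/255, rounded to nearest integer
R: 244×6/255 = 1464/255 ≈ 5.741 → 6
G: 150×147/255 = 22050/255 ≈ 86.471 → 86
B: 230×74/255 = 17020/255 ≈ 66.745 → 67
= RGB(6, 86, 67)


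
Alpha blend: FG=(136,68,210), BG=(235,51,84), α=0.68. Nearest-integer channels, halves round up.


C = α×F + (1-α)×B, with 1-α = 0.32
R: 0.68×136 + 0.32×235 = 92.48 + 75.20 = 167.68 → 168
G: 0.68×68 + 0.32×51 = 46.24 + 16.32 = 62.56 → 63
B: 0.68×210 + 0.32×84 = 142.80 + 26.88 = 169.68 → 170
= RGB(168, 63, 170)


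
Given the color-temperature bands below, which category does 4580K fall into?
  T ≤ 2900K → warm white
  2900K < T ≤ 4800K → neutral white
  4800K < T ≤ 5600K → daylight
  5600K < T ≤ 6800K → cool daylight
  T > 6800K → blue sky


Temperature: 4580K
2900K < 4580K ≤ 4800K → neutral white
Classification: neutral white


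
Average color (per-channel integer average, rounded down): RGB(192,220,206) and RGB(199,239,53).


Midpoint: each channel = ⌊(C₁+C₂)/2⌋
R: ⌊(192+199)/2⌋ = 195
G: ⌊(220+239)/2⌋ = 229
B: ⌊(206+53)/2⌋ = 129
= RGB(195, 229, 129)


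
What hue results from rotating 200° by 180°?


New hue = (H + rotation) mod 360
New hue = (200 + 180) mod 360
= 380 mod 360
= 20°


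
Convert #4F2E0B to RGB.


4F → 79 (R)
2E → 46 (G)
0B → 11 (B)
= RGB(79, 46, 11)


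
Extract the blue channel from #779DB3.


Color: #779DB3
R = 77 = 119
G = 9D = 157
B = B3 = 179
Blue = 179


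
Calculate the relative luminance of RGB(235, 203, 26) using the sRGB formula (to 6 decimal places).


Linearize each channel (sRGB transfer function): c = v/255; c_lin = c/12.92 if c ≤ 0.04045, else ((c+0.055)/1.055)^2.4
  R: 235/255 ≈ 0.921569 > 0.04045 → ((0.921569+0.055)/1.055)^2.4 ≈ 0.830770
  G: 203/255 ≈ 0.796078 > 0.04045 → ((0.796078+0.055)/1.055)^2.4 ≈ 0.597202
  B: 26/255 ≈ 0.101961 > 0.04045 → ((0.101961+0.055)/1.055)^2.4 ≈ 0.010330
R_lin = 0.830770, G_lin = 0.597202, B_lin = 0.010330
L = 0.2126×R + 0.7152×G + 0.0722×B
L = 0.2126×0.830770 + 0.7152×0.597202 + 0.0722×0.010330
L ≈ 0.604486


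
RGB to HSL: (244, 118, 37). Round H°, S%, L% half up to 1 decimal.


Normalize: R'=244/255≈0.9569, G'=118/255≈0.4627, B'=37/255≈0.1451
Max=244/255, Min=37/255, Δ=Max-Min=207/255
L = (Max+Min)/2 = (244+37)/510 = 281/510 = 0.55098… → L = 55.1%
L > 0.5 → S = Δ/(2-Max-Min) = 207/(510-244-37) = 207/229 = 0.90393… → S = 90.4%
(the 1/255 factors cancel in S and H, so raw channel differences can be used)
Max is R' → H = 60 × (((G-B)/Δ) mod 6) = 60 × (((118-37)/207) mod 6)
  81/207 = 0.3913…
  H = 60 × 0.3913… = 23.478…° → H = 23.5°
= HSL(23.5°, 90.4%, 55.1%)


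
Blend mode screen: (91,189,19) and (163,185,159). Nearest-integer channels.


Screen: C = 255 - (255-A)×(255-B)/255, rounded to nearest integer
R: 255 - (255-91)×(255-163)/255 = 255 - 15088/255 ≈ 255 - 59.169 = 195.831 → 196
G: 255 - (255-189)×(255-185)/255 = 255 - 4620/255 ≈ 255 - 18.118 = 236.882 → 237
B: 255 - (255-19)×(255-159)/255 = 255 - 22656/255 ≈ 255 - 88.847 = 166.153 → 166
= RGB(196, 237, 166)


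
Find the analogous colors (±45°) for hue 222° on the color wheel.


Base hue: 222°
Left analog: (222 - 45) mod 360 = 177°
Right analog: (222 + 45) mod 360 = 267°
Analogous hues = 177° and 267°


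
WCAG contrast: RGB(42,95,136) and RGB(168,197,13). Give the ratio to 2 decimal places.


Linearize each sRGB channel c=v/255: c/12.92 if c ≤ 0.04045 else ((c+0.055)/1.055)^2.4
L = 0.2126×R_lin + 0.7152×G_lin + 0.0722×B_lin
Color 1 (42,95,136):
  R=42: 42/255≈0.1647 > 0.04045 → ((0.1647+0.055)/1.055)^2.4 ≈ 0.02315
  G=95: 95/255≈0.3725 > 0.04045 → ((0.3725+0.055)/1.055)^2.4 ≈ 0.11444
  B=136: 136/255≈0.5333 > 0.04045 → ((0.5333+0.055)/1.055)^2.4 ≈ 0.24620
  L1 = 0.2126×0.02315 + 0.7152×0.11444 + 0.0722×0.24620 ≈ 0.10454
Color 2 (168,197,13):
  R=168: 168/255≈0.6588 > 0.04045 → ((0.6588+0.055)/1.055)^2.4 ≈ 0.39157
  G=197: 197/255≈0.7725 > 0.04045 → ((0.7725+0.055)/1.055)^2.4 ≈ 0.55834
  B=13: 13/255≈0.0510 > 0.04045 → ((0.0510+0.055)/1.055)^2.4 ≈ 0.00402
  L2 = 0.2126×0.39157 + 0.7152×0.55834 + 0.0722×0.00402 ≈ 0.48286
Lighter = 0.48286, Darker = 0.10454
Ratio = (L_lighter + 0.05) / (L_darker + 0.05)
Ratio = (0.48286 + 0.05) / (0.10454 + 0.05) = 0.53286 / 0.15454 ≈ 3.4480
Ratio ≈ 3.45:1


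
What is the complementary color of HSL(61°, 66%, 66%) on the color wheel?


Complement = opposite side of color wheel = hue + 180°
H' = (61 + 180) mod 360 = 241°
S and L unchanged.
= HSL(241°, 66%, 66%)


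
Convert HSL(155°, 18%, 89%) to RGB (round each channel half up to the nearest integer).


H=155°, S=0.18, L=0.89
C = (1-|2L-1|)×S = (1-|0.78|)×0.18 = 0.0396
H' = H/60 = 155/60 ≈ 2.5833; X = C×(1-|H' mod 2 - 1|) = 0.0231
m = L - C/2 = 0.89 - 0.0198 = 0.8702
Sector ⌊H'⌋ = 2 → (R',G',B') = (0.0, 0.0396, 0.0231)
RGB = ((R'+m)×255, (G'+m)×255, (B'+m)×255) = (221.901, 231.999, 227.7915)
Round half up → RGB(222, 232, 228)


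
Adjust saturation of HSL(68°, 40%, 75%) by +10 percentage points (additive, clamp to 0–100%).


Original S = 40%
Adjustment = +10 percentage points
New S = 40 + (10) = 50
Clamp to [0, 100] → 50
= HSL(68°, 50%, 75%)


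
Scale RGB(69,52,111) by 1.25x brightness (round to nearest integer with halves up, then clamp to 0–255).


Multiply each channel by 1.25, round half up, clamp to [0, 255]
R: 69×1.25 = 86.25 → round → 86
G: 52×1.25 = 65
B: 111×1.25 = 138.75 → round → 139
= RGB(86, 65, 139)


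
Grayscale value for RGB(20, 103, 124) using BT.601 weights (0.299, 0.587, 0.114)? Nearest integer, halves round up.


Gray = 0.299×R + 0.587×G + 0.114×B
Gray = 0.299×20 + 0.587×103 + 0.114×124
Gray = 5.980 + 60.461 + 14.136
Gray = 80.577 → round half up → 81
Gray = 81


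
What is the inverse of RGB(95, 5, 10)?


Invert: (255-R, 255-G, 255-B)
R: 255-95 = 160
G: 255-5 = 250
B: 255-10 = 245
= RGB(160, 250, 245)


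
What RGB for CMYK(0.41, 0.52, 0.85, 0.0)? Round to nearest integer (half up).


R = 255 × (1-C) × (1-K) = 255 × 0.59 × 1.00 = 150.45 → 150
G = 255 × (1-M) × (1-K) = 255 × 0.48 × 1.00 = 122.4 → 122
B = 255 × (1-Y) × (1-K) = 255 × 0.15 × 1.00 = 38.25 → 38
= RGB(150, 122, 38)


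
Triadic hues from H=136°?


Triadic: equally spaced at 120° intervals
H1 = 136°
H2 = (136 + 120) mod 360 = 256°
H3 = (136 + 240) mod 360 = 16°
Triadic = 136°, 256°, 16°


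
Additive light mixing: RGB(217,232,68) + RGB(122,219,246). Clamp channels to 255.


Additive: each channel = min(255, C₁+C₂)
R: 217+122 = 339 → 255
G: 232+219 = 451 → 255
B: 68+246 = 314 → 255
= RGB(255, 255, 255)


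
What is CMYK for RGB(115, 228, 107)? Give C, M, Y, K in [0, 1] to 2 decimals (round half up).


R'=115/255≈0.4510, G'=228/255≈0.8941, B'=107/255≈0.4196
K = 1 - max(R',G',B') = 1 - 228/255 = 27/255 = 0.10588… → 0.11
(1-R'-K)/(1-K) simplifies to (max-R)/max with max = 228:
C = (228-115)/228 = 113/228 = 0.49561… → 0.50
M = (228-228)/228 = 0/228 = 0 → 0.00
Y = (228-107)/228 = 121/228 = 0.53070… → 0.53
= CMYK(0.50, 0.00, 0.53, 0.11)


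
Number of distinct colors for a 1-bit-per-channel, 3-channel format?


Total bits = 1 bits/channel × 3 channels = 3 bits
Distinct colors = 2^3
= 8 colors


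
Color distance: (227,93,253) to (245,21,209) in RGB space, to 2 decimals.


d = √[(R₁-R₂)² + (G₁-G₂)² + (B₁-B₂)²]
d = √[(227-245)² + (93-21)² + (253-209)²]
d = √[324 + 5184 + 1936]
d = √7444
d ≈ 86.28


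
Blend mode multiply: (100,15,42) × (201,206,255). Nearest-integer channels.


Multiply: C = A×B/255, rounded to nearest integer
R: 100×201/255 = 20100/255 ≈ 78.824 → 79
G: 15×206/255 = 3090/255 ≈ 12.118 → 12
B: 42×255/255 = 10710/255 ≈ 42.000 → 42
= RGB(79, 12, 42)


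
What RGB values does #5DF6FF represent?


5D → 93 (R)
F6 → 246 (G)
FF → 255 (B)
= RGB(93, 246, 255)


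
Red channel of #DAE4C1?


Color: #DAE4C1
R = DA = 218
G = E4 = 228
B = C1 = 193
Red = 218


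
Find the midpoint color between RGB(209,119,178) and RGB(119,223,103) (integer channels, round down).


Midpoint: each channel = ⌊(C₁+C₂)/2⌋
R: ⌊(209+119)/2⌋ = 164
G: ⌊(119+223)/2⌋ = 171
B: ⌊(178+103)/2⌋ = 140
= RGB(164, 171, 140)


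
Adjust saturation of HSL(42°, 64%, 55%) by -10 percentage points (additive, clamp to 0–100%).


Original S = 64%
Adjustment = -10 percentage points
New S = 64 + (-10) = 54
Clamp to [0, 100] → 54
= HSL(42°, 54%, 55%)


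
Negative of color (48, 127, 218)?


Invert: (255-R, 255-G, 255-B)
R: 255-48 = 207
G: 255-127 = 128
B: 255-218 = 37
= RGB(207, 128, 37)


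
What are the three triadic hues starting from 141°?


Triadic: equally spaced at 120° intervals
H1 = 141°
H2 = (141 + 120) mod 360 = 261°
H3 = (141 + 240) mod 360 = 21°
Triadic = 141°, 261°, 21°


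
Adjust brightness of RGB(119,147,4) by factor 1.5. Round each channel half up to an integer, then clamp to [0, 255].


Multiply each channel by 1.5, round half up, clamp to [0, 255]
R: 119×1.5 = 178.5 → round → 179
G: 147×1.5 = 220.5 → round → 221
B: 4×1.5 = 6
= RGB(179, 221, 6)


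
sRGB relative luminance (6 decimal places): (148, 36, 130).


Linearize each channel (sRGB transfer function): c = v/255; c_lin = c/12.92 if c ≤ 0.04045, else ((c+0.055)/1.055)^2.4
  R: 148/255 ≈ 0.580392 > 0.04045 → ((0.580392+0.055)/1.055)^2.4 ≈ 0.296138
  G: 36/255 ≈ 0.141176 > 0.04045 → ((0.141176+0.055)/1.055)^2.4 ≈ 0.017642
  B: 130/255 ≈ 0.509804 > 0.04045 → ((0.509804+0.055)/1.055)^2.4 ≈ 0.223228
R_lin = 0.296138, G_lin = 0.017642, B_lin = 0.223228
L = 0.2126×R + 0.7152×G + 0.0722×B
L = 0.2126×0.296138 + 0.7152×0.017642 + 0.0722×0.223228
L ≈ 0.091694


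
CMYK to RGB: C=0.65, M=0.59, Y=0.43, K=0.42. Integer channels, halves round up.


R = 255 × (1-C) × (1-K) = 255 × 0.35 × 0.58 = 51.765 → 52
G = 255 × (1-M) × (1-K) = 255 × 0.41 × 0.58 = 60.639 → 61
B = 255 × (1-Y) × (1-K) = 255 × 0.57 × 0.58 = 84.303 → 84
= RGB(52, 61, 84)


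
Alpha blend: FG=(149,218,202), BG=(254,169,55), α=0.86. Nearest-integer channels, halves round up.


C = α×F + (1-α)×B, with 1-α = 0.14
R: 0.86×149 + 0.14×254 = 128.14 + 35.56 = 163.70 → 164
G: 0.86×218 + 0.14×169 = 187.48 + 23.66 = 211.14 → 211
B: 0.86×202 + 0.14×55 = 173.72 + 7.70 = 181.42 → 181
= RGB(164, 211, 181)


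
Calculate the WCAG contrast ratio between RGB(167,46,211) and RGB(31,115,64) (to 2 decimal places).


Linearize each sRGB channel c=v/255: c/12.92 if c ≤ 0.04045 else ((c+0.055)/1.055)^2.4
L = 0.2126×R_lin + 0.7152×G_lin + 0.0722×B_lin
Color 1 (167,46,211):
  R=167: 167/255≈0.6549 > 0.04045 → ((0.6549+0.055)/1.055)^2.4 ≈ 0.38643
  G=46: 46/255≈0.1804 > 0.04045 → ((0.1804+0.055)/1.055)^2.4 ≈ 0.02732
  B=211: 211/255≈0.8275 > 0.04045 → ((0.8275+0.055)/1.055)^2.4 ≈ 0.65141
  L1 = 0.2126×0.38643 + 0.7152×0.02732 + 0.0722×0.65141 ≈ 0.14873
Color 2 (31,115,64):
  R=31: 31/255≈0.1216 > 0.04045 → ((0.1216+0.055)/1.055)^2.4 ≈ 0.01370
  G=115: 115/255≈0.4510 > 0.04045 → ((0.4510+0.055)/1.055)^2.4 ≈ 0.17144
  B=64: 64/255≈0.2510 > 0.04045 → ((0.2510+0.055)/1.055)^2.4 ≈ 0.05127
  L2 = 0.2126×0.01370 + 0.7152×0.17144 + 0.0722×0.05127 ≈ 0.12923
Lighter = 0.14873, Darker = 0.12923
Ratio = (L_lighter + 0.05) / (L_darker + 0.05)
Ratio = (0.14873 + 0.05) / (0.12923 + 0.05) = 0.19873 / 0.17923 ≈ 1.1088
Ratio ≈ 1.11:1


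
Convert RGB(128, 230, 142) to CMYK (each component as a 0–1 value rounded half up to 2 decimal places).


R'=128/255≈0.5020, G'=230/255≈0.9020, B'=142/255≈0.5569
K = 1 - max(R',G',B') = 1 - 230/255 = 25/255 = 0.09803… → 0.10
(1-R'-K)/(1-K) simplifies to (max-R)/max with max = 230:
C = (230-128)/230 = 102/230 = 0.44347… → 0.44
M = (230-230)/230 = 0/230 = 0 → 0.00
Y = (230-142)/230 = 88/230 = 0.38260… → 0.38
= CMYK(0.44, 0.00, 0.38, 0.10)


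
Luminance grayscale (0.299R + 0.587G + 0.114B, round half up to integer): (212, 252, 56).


Gray = 0.299×R + 0.587×G + 0.114×B
Gray = 0.299×212 + 0.587×252 + 0.114×56
Gray = 63.388 + 147.924 + 6.384
Gray = 217.696 → round half up → 218
Gray = 218


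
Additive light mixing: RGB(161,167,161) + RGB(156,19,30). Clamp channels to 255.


Additive: each channel = min(255, C₁+C₂)
R: 161+156 = 317 → 255
G: 167+19 = 186 → 186
B: 161+30 = 191 → 191
= RGB(255, 186, 191)


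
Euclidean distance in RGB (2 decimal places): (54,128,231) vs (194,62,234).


d = √[(R₁-R₂)² + (G₁-G₂)² + (B₁-B₂)²]
d = √[(54-194)² + (128-62)² + (231-234)²]
d = √[19600 + 4356 + 9]
d = √23965
d ≈ 154.81


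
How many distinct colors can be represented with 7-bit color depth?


Colors = 2^bits = 2^7
= 128 colors


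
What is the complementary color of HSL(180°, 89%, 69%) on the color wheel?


Complement = opposite side of color wheel = hue + 180°
H' = (180 + 180) mod 360 = 0°
S and L unchanged.
= HSL(0°, 89%, 69%)


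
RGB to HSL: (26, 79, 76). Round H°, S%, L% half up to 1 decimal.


Normalize: R'=26/255≈0.1020, G'=79/255≈0.3098, B'=76/255≈0.2980
Max=79/255, Min=26/255, Δ=Max-Min=53/255
L = (Max+Min)/2 = (79+26)/510 = 105/510 = 0.20588… → L = 20.6%
L ≤ 0.5 → S = Δ/(Max+Min) = 53/(79+26) = 53/105 = 0.50476… → S = 50.5%
(the 1/255 factors cancel in S and H, so raw channel differences can be used)
Max is G' → H = 60 × ((B-R)/Δ + 2) = 60 × ((76-26)/53 + 2)
  50/53 + 2 = 0.9433… + 2 = 2.9433…
  H = 60 × 2.9433… = 176.603…° → H = 176.6°
= HSL(176.6°, 50.5%, 20.6%)


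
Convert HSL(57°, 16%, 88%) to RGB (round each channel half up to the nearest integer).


H=57°, S=0.16, L=0.88
C = (1-|2L-1|)×S = (1-|0.76|)×0.16 = 0.0384
H' = H/60 = 57/60 ≈ 0.9500; X = C×(1-|H' mod 2 - 1|) = 0.03648
m = L - C/2 = 0.88 - 0.0192 = 0.8608
Sector ⌊H'⌋ = 0 → (R',G',B') = (0.0384, 0.03648, 0.0)
RGB = ((R'+m)×255, (G'+m)×255, (B'+m)×255) = (229.296, 228.8064, 219.504)
Round half up → RGB(229, 229, 220)


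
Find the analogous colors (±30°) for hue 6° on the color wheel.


Base hue: 6°
Left analog: (6 - 30) mod 360 = 336°
Right analog: (6 + 30) mod 360 = 36°
Analogous hues = 336° and 36°


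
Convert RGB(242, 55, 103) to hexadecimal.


R = 242 → F2 (hex)
G = 55 → 37 (hex)
B = 103 → 67 (hex)
Hex = #F23767


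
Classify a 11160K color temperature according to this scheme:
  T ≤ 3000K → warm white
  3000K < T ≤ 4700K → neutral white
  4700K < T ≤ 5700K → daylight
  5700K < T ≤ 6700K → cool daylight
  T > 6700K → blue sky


Temperature: 11160K
11160K > 6700K → blue sky
Classification: blue sky


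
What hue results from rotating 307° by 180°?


New hue = (H + rotation) mod 360
New hue = (307 + 180) mod 360
= 487 mod 360
= 127°


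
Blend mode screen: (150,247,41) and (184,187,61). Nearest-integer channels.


Screen: C = 255 - (255-A)×(255-B)/255, rounded to nearest integer
R: 255 - (255-150)×(255-184)/255 = 255 - 7455/255 ≈ 255 - 29.235 = 225.765 → 226
G: 255 - (255-247)×(255-187)/255 = 255 - 544/255 ≈ 255 - 2.133 = 252.867 → 253
B: 255 - (255-41)×(255-61)/255 = 255 - 41516/255 ≈ 255 - 162.808 = 92.192 → 92
= RGB(226, 253, 92)


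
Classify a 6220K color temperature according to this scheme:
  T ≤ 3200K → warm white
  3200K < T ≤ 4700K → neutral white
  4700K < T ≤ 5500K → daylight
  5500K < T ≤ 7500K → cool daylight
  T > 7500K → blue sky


Temperature: 6220K
5500K < 6220K ≤ 7500K → cool daylight
Classification: cool daylight


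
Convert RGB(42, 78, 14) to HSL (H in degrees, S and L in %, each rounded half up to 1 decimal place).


Normalize: R'=42/255≈0.1647, G'=78/255≈0.3059, B'=14/255≈0.0549
Max=78/255, Min=14/255, Δ=Max-Min=64/255
L = (Max+Min)/2 = (78+14)/510 = 92/510 = 0.18039… → L = 18.0%
L ≤ 0.5 → S = Δ/(Max+Min) = 64/(78+14) = 64/92 = 0.69565… → S = 69.6%
(the 1/255 factors cancel in S and H, so raw channel differences can be used)
Max is G' → H = 60 × ((B-R)/Δ + 2) = 60 × ((14-42)/64 + 2)
  -28/64 + 2 = -0.4375 + 2 = 1.5625
  H = 60 × 1.5625 = 93.75° → H = 93.8°
= HSL(93.8°, 69.6%, 18.0%)


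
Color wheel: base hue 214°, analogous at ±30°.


Base hue: 214°
Left analog: (214 - 30) mod 360 = 184°
Right analog: (214 + 30) mod 360 = 244°
Analogous hues = 184° and 244°


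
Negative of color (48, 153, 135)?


Invert: (255-R, 255-G, 255-B)
R: 255-48 = 207
G: 255-153 = 102
B: 255-135 = 120
= RGB(207, 102, 120)


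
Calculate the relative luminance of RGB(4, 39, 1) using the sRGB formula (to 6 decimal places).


Linearize each channel (sRGB transfer function): c = v/255; c_lin = c/12.92 if c ≤ 0.04045, else ((c+0.055)/1.055)^2.4
  R: 4/255 ≈ 0.015686 ≤ 0.04045 → 0.015686/12.92 ≈ 0.001214
  G: 39/255 ≈ 0.152941 > 0.04045 → ((0.152941+0.055)/1.055)^2.4 ≈ 0.020289
  B: 1/255 ≈ 0.003922 ≤ 0.04045 → 0.003922/12.92 ≈ 0.000304
R_lin = 0.001214, G_lin = 0.020289, B_lin = 0.000304
L = 0.2126×R + 0.7152×G + 0.0722×B
L = 0.2126×0.001214 + 0.7152×0.020289 + 0.0722×0.000304
L ≈ 0.014790


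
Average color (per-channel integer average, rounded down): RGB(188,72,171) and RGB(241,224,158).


Midpoint: each channel = ⌊(C₁+C₂)/2⌋
R: ⌊(188+241)/2⌋ = 214
G: ⌊(72+224)/2⌋ = 148
B: ⌊(171+158)/2⌋ = 164
= RGB(214, 148, 164)


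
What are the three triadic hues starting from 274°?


Triadic: equally spaced at 120° intervals
H1 = 274°
H2 = (274 + 120) mod 360 = 34°
H3 = (274 + 240) mod 360 = 154°
Triadic = 274°, 34°, 154°


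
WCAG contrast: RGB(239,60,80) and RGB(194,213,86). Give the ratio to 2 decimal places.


Linearize each sRGB channel c=v/255: c/12.92 if c ≤ 0.04045 else ((c+0.055)/1.055)^2.4
L = 0.2126×R_lin + 0.7152×G_lin + 0.0722×B_lin
Color 1 (239,60,80):
  R=239: 239/255≈0.9373 > 0.04045 → ((0.9373+0.055)/1.055)^2.4 ≈ 0.86316
  G=60: 60/255≈0.2353 > 0.04045 → ((0.2353+0.055)/1.055)^2.4 ≈ 0.04519
  B=80: 80/255≈0.3137 > 0.04045 → ((0.3137+0.055)/1.055)^2.4 ≈ 0.08022
  L1 = 0.2126×0.86316 + 0.7152×0.04519 + 0.0722×0.08022 ≈ 0.22162
Color 2 (194,213,86):
  R=194: 194/255≈0.7608 > 0.04045 → ((0.7608+0.055)/1.055)^2.4 ≈ 0.53948
  G=213: 213/255≈0.8353 > 0.04045 → ((0.8353+0.055)/1.055)^2.4 ≈ 0.66539
  B=86: 86/255≈0.3373 > 0.04045 → ((0.3373+0.055)/1.055)^2.4 ≈ 0.09306
  L2 = 0.2126×0.53948 + 0.7152×0.66539 + 0.0722×0.09306 ≈ 0.59730
Lighter = 0.59730, Darker = 0.22162
Ratio = (L_lighter + 0.05) / (L_darker + 0.05)
Ratio = (0.59730 + 0.05) / (0.22162 + 0.05) = 0.64730 / 0.27162 ≈ 2.3831
Ratio ≈ 2.38:1


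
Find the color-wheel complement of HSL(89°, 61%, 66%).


Complement = opposite side of color wheel = hue + 180°
H' = (89 + 180) mod 360 = 269°
S and L unchanged.
= HSL(269°, 61%, 66%)


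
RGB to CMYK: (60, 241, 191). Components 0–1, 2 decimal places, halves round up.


R'=60/255≈0.2353, G'=241/255≈0.9451, B'=191/255≈0.7490
K = 1 - max(R',G',B') = 1 - 241/255 = 14/255 = 0.05490… → 0.05
(1-R'-K)/(1-K) simplifies to (max-R)/max with max = 241:
C = (241-60)/241 = 181/241 = 0.75103… → 0.75
M = (241-241)/241 = 0/241 = 0 → 0.00
Y = (241-191)/241 = 50/241 = 0.20746… → 0.21
= CMYK(0.75, 0.00, 0.21, 0.05)


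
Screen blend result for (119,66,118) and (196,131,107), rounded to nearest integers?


Screen: C = 255 - (255-A)×(255-B)/255, rounded to nearest integer
R: 255 - (255-119)×(255-196)/255 = 255 - 8024/255 ≈ 255 - 31.467 = 223.533 → 224
G: 255 - (255-66)×(255-131)/255 = 255 - 23436/255 ≈ 255 - 91.906 = 163.094 → 163
B: 255 - (255-118)×(255-107)/255 = 255 - 20276/255 ≈ 255 - 79.514 = 175.486 → 175
= RGB(224, 163, 175)


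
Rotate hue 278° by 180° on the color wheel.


New hue = (H + rotation) mod 360
New hue = (278 + 180) mod 360
= 458 mod 360
= 98°


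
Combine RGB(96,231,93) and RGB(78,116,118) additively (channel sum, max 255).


Additive: each channel = min(255, C₁+C₂)
R: 96+78 = 174 → 174
G: 231+116 = 347 → 255
B: 93+118 = 211 → 211
= RGB(174, 255, 211)


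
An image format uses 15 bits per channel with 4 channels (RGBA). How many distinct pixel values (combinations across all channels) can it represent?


Total bits = 15 bits/channel × 4 channels = 60 bits
Distinct pixel values = 2^60
= 1,152,921,504,606,846,976 pixel values


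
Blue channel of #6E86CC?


Color: #6E86CC
R = 6E = 110
G = 86 = 134
B = CC = 204
Blue = 204


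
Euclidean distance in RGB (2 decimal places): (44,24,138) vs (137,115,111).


d = √[(R₁-R₂)² + (G₁-G₂)² + (B₁-B₂)²]
d = √[(44-137)² + (24-115)² + (138-111)²]
d = √[8649 + 8281 + 729]
d = √17659
d ≈ 132.89


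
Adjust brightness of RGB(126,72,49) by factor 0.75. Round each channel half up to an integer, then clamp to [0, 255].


Multiply each channel by 0.75, round half up, clamp to [0, 255]
R: 126×0.75 = 94.5 → round → 95
G: 72×0.75 = 54
B: 49×0.75 = 36.75 → round → 37
= RGB(95, 54, 37)


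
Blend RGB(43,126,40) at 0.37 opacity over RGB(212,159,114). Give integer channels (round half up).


C = α×F + (1-α)×B, with 1-α = 0.63
R: 0.37×43 + 0.63×212 = 15.91 + 133.56 = 149.47 → 149
G: 0.37×126 + 0.63×159 = 46.62 + 100.17 = 146.79 → 147
B: 0.37×40 + 0.63×114 = 14.80 + 71.82 = 86.62 → 87
= RGB(149, 147, 87)


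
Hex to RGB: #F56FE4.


F5 → 245 (R)
6F → 111 (G)
E4 → 228 (B)
= RGB(245, 111, 228)


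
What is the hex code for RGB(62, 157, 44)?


R = 62 → 3E (hex)
G = 157 → 9D (hex)
B = 44 → 2C (hex)
Hex = #3E9D2C


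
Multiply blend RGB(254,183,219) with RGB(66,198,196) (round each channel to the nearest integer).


Multiply: C = A×B/255, rounded to nearest integer
R: 254×66/255 = 16764/255 ≈ 65.741 → 66
G: 183×198/255 = 36234/255 ≈ 142.094 → 142
B: 219×196/255 = 42924/255 ≈ 168.329 → 168
= RGB(66, 142, 168)


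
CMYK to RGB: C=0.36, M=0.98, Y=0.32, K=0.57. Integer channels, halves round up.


R = 255 × (1-C) × (1-K) = 255 × 0.64 × 0.43 = 70.176 → 70
G = 255 × (1-M) × (1-K) = 255 × 0.02 × 0.43 = 2.193 → 2
B = 255 × (1-Y) × (1-K) = 255 × 0.68 × 0.43 = 74.562 → 75
= RGB(70, 2, 75)


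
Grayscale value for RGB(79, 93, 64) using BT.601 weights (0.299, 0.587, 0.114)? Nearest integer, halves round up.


Gray = 0.299×R + 0.587×G + 0.114×B
Gray = 0.299×79 + 0.587×93 + 0.114×64
Gray = 23.621 + 54.591 + 7.296
Gray = 85.508 → round half up → 86
Gray = 86


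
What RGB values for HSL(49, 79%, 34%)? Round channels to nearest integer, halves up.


H=49°, S=0.79, L=0.34
C = (1-|2L-1|)×S = (1-|-0.32|)×0.79 = 0.5372
H' = H/60 = 49/60 ≈ 0.8167; X = C×(1-|H' mod 2 - 1|) ≈ 0.4387
m = L - C/2 = 0.34 - 0.2686 = 0.0714
Sector ⌊H'⌋ = 0 → (R',G',B') = (0.5372, ≈0.4387, 0.0)
RGB = ((R'+m)×255, (G'+m)×255, (B'+m)×255) = (155.193, 130.0789, 18.207)
Round half up → RGB(155, 130, 18)


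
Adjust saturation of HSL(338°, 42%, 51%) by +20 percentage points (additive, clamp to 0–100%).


Original S = 42%
Adjustment = +20 percentage points
New S = 42 + (20) = 62
Clamp to [0, 100] → 62
= HSL(338°, 62%, 51%)


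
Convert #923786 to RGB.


92 → 146 (R)
37 → 55 (G)
86 → 134 (B)
= RGB(146, 55, 134)


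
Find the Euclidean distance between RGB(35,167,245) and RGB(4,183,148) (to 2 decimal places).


d = √[(R₁-R₂)² + (G₁-G₂)² + (B₁-B₂)²]
d = √[(35-4)² + (167-183)² + (245-148)²]
d = √[961 + 256 + 9409]
d = √10626
d ≈ 103.08
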